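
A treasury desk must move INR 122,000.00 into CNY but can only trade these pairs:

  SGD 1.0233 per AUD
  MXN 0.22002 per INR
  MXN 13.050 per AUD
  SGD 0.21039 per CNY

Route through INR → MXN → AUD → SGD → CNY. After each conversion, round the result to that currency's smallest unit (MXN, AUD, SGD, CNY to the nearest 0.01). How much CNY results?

CNY 10,004.37

INR 122,000.00 × 0.22002 = MXN 26,842.44
MXN 26,842.44 ÷ 13.050 = AUD 2,056.89
AUD 2,056.89 × 1.0233 = SGD 2,104.82
SGD 2,104.82 ÷ 0.21039 = CNY 10,004.37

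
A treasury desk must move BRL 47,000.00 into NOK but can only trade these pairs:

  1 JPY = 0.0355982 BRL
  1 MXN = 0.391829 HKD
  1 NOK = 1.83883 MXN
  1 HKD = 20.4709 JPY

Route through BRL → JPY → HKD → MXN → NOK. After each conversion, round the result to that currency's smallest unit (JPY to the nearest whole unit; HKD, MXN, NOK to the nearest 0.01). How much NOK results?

NOK 89,514.74

BRL 47,000.00 ÷ 0.0355982 = JPY 1,320,291
JPY 1,320,291 ÷ 20.4709 = HKD 64,495.99
HKD 64,495.99 ÷ 0.391829 = MXN 164,602.39
MXN 164,602.39 ÷ 1.83883 = NOK 89,514.74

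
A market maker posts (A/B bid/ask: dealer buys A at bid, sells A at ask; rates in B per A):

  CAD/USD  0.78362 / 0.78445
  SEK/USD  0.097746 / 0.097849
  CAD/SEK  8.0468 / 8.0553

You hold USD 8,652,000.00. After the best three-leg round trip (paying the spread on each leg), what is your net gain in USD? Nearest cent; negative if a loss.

Best loop USD → CAD → SEK → USD:
USD 8,652,000.00 ÷ 0.78445 (buy CAD at ask) = CAD 11,029,383.64
CAD 11,029,383.64 × 8.0468 (sell CAD at bid) = SEK 88,751,244.31
SEK 88,751,244.31 × 0.097746 (sell SEK at bid) = USD 8,675,079.13

Net profit: USD 23,079.13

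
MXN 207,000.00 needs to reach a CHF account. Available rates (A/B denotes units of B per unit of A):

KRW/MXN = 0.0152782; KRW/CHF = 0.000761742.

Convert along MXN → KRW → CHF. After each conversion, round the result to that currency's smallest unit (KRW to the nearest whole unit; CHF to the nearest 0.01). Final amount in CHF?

CHF 10,320.63

MXN 207,000.00 ÷ 0.0152782 = KRW 13,548,716
KRW 13,548,716 × 0.000761742 = CHF 10,320.63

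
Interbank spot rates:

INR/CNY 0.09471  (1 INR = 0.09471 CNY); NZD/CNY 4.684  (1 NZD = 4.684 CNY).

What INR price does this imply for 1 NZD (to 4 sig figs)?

NZD/INR = 49.46

1 NZD × 4.684 = 4.684 CNY
4.684 CNY ÷ 0.09471 = 49.4562 INR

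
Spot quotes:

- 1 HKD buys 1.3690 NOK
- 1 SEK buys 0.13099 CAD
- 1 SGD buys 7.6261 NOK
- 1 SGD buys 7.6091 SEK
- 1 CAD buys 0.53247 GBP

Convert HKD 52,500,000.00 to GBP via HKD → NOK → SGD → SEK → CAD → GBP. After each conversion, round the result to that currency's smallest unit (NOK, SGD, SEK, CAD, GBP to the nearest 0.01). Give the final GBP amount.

GBP 5,001,805.89

HKD 52,500,000.00 × 1.3690 = NOK 71,872,500.00
NOK 71,872,500.00 ÷ 7.6261 = SGD 9,424,542.03
SGD 9,424,542.03 × 7.6091 = SEK 71,712,282.76
SEK 71,712,282.76 × 0.13099 = CAD 9,393,591.92
CAD 9,393,591.92 × 0.53247 = GBP 5,001,805.89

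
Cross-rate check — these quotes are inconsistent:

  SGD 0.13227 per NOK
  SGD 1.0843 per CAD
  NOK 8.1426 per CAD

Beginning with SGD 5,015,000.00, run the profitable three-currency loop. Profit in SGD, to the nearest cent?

Profit: SGD 33,890.37

Profitable loop is SGD → NOK → CAD → SGD:
SGD 5,015,000.00 ÷ 0.13227 = NOK 37,914,871.10
NOK 37,914,871.10 ÷ 8.1426 = CAD 4,656,359.28
CAD 4,656,359.28 × 1.0843 = SGD 5,048,890.37
Profit = SGD 5,048,890.37 − SGD 5,015,000.00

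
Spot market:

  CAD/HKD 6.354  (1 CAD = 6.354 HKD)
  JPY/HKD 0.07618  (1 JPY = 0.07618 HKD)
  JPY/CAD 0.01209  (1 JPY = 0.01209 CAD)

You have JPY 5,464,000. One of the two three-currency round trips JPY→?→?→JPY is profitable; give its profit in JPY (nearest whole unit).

Profitable loop is JPY → CAD → HKD → JPY:
JPY 5,464,000 × 0.01209 = CAD 66,059.76
CAD 66,059.76 × 6.354 = HKD 419,743.72
HKD 419,743.72 ÷ 0.07618 = JPY 5,509,894
Profit = JPY 5,509,894 − JPY 5,464,000

Profit: JPY 45,894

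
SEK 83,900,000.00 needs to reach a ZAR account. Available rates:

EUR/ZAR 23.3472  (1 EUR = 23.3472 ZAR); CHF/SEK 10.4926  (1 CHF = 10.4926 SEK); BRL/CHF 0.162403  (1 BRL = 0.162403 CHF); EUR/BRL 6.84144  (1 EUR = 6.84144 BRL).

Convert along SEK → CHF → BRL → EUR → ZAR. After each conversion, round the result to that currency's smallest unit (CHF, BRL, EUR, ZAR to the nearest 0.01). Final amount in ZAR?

SEK 83,900,000.00 ÷ 10.4926 = CHF 7,996,111.55
CHF 7,996,111.55 ÷ 0.162403 = BRL 49,236,230.55
BRL 49,236,230.55 ÷ 6.84144 = EUR 7,196,764.21
EUR 7,196,764.21 × 23.3472 = ZAR 168,024,293.36

ZAR 168,024,293.36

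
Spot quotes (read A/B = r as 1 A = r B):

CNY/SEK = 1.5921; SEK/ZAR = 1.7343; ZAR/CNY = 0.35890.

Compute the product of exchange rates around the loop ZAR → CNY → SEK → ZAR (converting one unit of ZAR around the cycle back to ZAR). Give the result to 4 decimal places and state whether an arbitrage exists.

Around ZAR → CNY → SEK → ZAR: 1 × 0.35890 × 1.5921 × 1.7343 = 0.990987
Product < 1; profitable direction is ZAR → SEK → CNY → ZAR.

0.9910 (arbitrage exists)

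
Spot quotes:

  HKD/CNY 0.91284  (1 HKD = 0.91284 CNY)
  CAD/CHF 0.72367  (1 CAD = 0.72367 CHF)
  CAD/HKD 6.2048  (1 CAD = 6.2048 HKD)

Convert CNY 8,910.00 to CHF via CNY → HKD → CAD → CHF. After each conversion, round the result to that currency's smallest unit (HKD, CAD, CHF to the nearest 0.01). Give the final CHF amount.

CHF 1,138.41

CNY 8,910.00 ÷ 0.91284 = HKD 9,760.75
HKD 9,760.75 ÷ 6.2048 = CAD 1,573.10
CAD 1,573.10 × 0.72367 = CHF 1,138.41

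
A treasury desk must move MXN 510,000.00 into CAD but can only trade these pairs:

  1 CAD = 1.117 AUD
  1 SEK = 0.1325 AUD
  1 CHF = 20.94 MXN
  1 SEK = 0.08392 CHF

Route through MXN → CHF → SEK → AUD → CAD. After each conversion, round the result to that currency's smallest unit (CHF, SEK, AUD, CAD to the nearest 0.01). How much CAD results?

MXN 510,000.00 ÷ 20.94 = CHF 24,355.30
CHF 24,355.30 ÷ 0.08392 = SEK 290,220.45
SEK 290,220.45 × 0.1325 = AUD 38,454.21
AUD 38,454.21 ÷ 1.117 = CAD 34,426.33

CAD 34,426.33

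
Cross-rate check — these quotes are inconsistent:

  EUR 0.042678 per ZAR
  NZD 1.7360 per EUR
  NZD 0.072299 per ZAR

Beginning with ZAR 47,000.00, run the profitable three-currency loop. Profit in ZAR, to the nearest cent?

Profit: ZAR 1,163.65

Profitable loop is ZAR → EUR → NZD → ZAR:
ZAR 47,000.00 × 0.042678 = EUR 2,005.87
EUR 2,005.87 × 1.7360 = NZD 3,482.18
NZD 3,482.18 ÷ 0.072299 = ZAR 48,163.65
Profit = ZAR 48,163.65 − ZAR 47,000.00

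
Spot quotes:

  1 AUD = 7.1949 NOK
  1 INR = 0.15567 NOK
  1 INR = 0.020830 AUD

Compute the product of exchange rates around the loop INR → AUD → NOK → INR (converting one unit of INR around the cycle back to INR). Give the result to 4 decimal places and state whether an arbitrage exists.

0.9627 (arbitrage exists)

Around INR → AUD → NOK → INR: 1 × 0.020830 × 7.1949 ÷ 0.15567 = 0.962740
Product < 1; profitable direction is INR → NOK → AUD → INR.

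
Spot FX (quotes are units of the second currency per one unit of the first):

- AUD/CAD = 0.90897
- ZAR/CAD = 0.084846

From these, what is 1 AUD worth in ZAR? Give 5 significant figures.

AUD/ZAR = 10.713

1 AUD × 0.90897 = 0.90897 CAD
0.90897 CAD ÷ 0.084846 = 10.7132 ZAR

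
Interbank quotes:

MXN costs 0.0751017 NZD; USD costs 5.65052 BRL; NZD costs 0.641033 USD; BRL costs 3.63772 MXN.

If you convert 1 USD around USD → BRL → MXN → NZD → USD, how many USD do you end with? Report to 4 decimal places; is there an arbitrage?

0.9896 (arbitrage exists)

Around USD → BRL → MXN → NZD → USD: 1 × 5.65052 × 3.63772 × 0.0751017 × 0.641033 = 0.989573
Product < 1; profitable direction is USD → NZD → MXN → BRL → USD.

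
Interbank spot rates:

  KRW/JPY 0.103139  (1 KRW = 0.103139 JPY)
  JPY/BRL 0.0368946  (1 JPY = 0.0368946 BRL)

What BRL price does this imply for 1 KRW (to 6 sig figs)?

KRW/BRL = 0.00380527

1 KRW × 0.103139 = 0.103139 JPY
0.103139 JPY × 0.0368946 = 0.00380527 BRL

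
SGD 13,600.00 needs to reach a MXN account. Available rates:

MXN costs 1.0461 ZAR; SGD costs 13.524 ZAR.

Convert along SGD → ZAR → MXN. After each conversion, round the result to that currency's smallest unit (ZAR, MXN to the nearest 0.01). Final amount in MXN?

MXN 175,821.05

SGD 13,600.00 × 13.524 = ZAR 183,926.40
ZAR 183,926.40 ÷ 1.0461 = MXN 175,821.05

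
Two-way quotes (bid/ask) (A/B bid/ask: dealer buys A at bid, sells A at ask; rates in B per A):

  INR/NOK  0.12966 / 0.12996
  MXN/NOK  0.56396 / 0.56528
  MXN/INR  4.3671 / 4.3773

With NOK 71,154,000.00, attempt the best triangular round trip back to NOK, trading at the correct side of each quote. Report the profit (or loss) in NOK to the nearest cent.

Net profit: NOK 120,610.61

Best loop NOK → MXN → INR → NOK:
NOK 71,154,000.00 ÷ 0.56528 (buy MXN at ask) = MXN 125,873,903.20
MXN 125,873,903.20 × 4.3671 (sell MXN at bid) = INR 549,703,922.66
INR 549,703,922.66 × 0.12966 (sell INR at bid) = NOK 71,274,610.61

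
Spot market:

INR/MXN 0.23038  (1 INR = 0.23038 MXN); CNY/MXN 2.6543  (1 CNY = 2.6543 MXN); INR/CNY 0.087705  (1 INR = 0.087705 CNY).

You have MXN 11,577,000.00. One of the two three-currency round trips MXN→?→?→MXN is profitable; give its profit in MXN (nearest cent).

Profitable loop is MXN → INR → CNY → MXN:
MXN 11,577,000.00 ÷ 0.23038 = INR 50,251,757.97
INR 50,251,757.97 × 0.087705 = CNY 4,407,330.43
CNY 4,407,330.43 × 2.6543 = MXN 11,698,377.17
Profit = MXN 11,698,377.17 − MXN 11,577,000.00

Profit: MXN 121,377.17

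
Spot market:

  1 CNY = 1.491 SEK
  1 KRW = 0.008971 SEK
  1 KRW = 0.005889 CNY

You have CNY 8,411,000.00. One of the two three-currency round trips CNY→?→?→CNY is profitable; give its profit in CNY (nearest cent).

Profitable loop is CNY → KRW → SEK → CNY:
CNY 8,411,000.00 ÷ 0.005889 = KRW 1,428,256,071
KRW 1,428,256,071 × 0.008971 = SEK 12,812,885.21
SEK 12,812,885.21 ÷ 1.491 = CNY 8,593,484.38
Profit = CNY 8,593,484.38 − CNY 8,411,000.00

Profit: CNY 182,484.38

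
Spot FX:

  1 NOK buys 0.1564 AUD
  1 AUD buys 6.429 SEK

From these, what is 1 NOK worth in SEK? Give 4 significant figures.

1 NOK × 0.1564 = 0.1564 AUD
0.1564 AUD × 6.429 = 1.0055 SEK

NOK/SEK = 1.005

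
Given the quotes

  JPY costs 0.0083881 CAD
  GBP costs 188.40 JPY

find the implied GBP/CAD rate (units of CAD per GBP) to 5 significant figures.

GBP/CAD = 1.5803

1 GBP × 188.40 = 188.4 JPY
188.4 JPY × 0.0083881 = 1.58032 CAD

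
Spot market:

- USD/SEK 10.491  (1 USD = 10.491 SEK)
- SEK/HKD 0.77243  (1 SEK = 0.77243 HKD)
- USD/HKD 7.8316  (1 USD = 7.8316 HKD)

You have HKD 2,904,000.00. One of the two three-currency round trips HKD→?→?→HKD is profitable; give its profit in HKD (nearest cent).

Profit: HKD 100,845.41

Profitable loop is HKD → USD → SEK → HKD:
HKD 2,904,000.00 ÷ 7.8316 = USD 370,805.45
USD 370,805.45 × 10.491 = SEK 3,890,120.03
SEK 3,890,120.03 × 0.77243 = HKD 3,004,845.41
Profit = HKD 3,004,845.41 − HKD 2,904,000.00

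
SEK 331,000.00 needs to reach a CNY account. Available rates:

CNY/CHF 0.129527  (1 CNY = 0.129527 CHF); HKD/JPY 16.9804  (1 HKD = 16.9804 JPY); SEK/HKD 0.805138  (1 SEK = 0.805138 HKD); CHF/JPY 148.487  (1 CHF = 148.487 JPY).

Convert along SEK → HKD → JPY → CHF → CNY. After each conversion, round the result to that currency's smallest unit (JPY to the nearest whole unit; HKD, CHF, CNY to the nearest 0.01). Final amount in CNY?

SEK 331,000.00 × 0.805138 = HKD 266,500.68
HKD 266,500.68 × 16.9804 = JPY 4,525,288
JPY 4,525,288 ÷ 148.487 = CHF 30,475.99
CHF 30,475.99 ÷ 0.129527 = CNY 235,286.77

CNY 235,286.77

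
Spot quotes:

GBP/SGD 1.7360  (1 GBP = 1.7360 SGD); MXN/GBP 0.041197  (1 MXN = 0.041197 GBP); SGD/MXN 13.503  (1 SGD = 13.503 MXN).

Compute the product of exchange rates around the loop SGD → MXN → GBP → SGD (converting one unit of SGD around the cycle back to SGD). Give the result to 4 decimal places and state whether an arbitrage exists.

0.9657 (arbitrage exists)

Around SGD → MXN → GBP → SGD: 1 × 13.503 × 0.041197 × 1.7360 = 0.965707
Product < 1; profitable direction is SGD → GBP → MXN → SGD.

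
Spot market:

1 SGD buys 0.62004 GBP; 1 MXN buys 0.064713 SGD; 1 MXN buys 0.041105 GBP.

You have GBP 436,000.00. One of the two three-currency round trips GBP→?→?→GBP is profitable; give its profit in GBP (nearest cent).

Profitable loop is GBP → SGD → MXN → GBP:
GBP 436,000.00 ÷ 0.62004 = SGD 703,180.44
SGD 703,180.44 ÷ 0.064713 = MXN 10,866,138.80
MXN 10,866,138.80 × 0.041105 = GBP 446,652.64
Profit = GBP 446,652.64 − GBP 436,000.00

Profit: GBP 10,652.64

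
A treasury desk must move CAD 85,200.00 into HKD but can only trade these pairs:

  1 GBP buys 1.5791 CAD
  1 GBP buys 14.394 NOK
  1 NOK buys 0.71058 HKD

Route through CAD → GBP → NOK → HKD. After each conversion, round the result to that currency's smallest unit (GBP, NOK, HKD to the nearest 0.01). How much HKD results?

HKD 551,854.26

CAD 85,200.00 ÷ 1.5791 = GBP 53,954.78
GBP 53,954.78 × 14.394 = NOK 776,625.10
NOK 776,625.10 × 0.71058 = HKD 551,854.26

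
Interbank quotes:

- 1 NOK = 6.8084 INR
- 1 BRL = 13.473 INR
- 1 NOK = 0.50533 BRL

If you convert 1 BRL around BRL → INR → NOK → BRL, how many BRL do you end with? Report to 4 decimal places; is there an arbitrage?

1.0000 (no arbitrage)

Around BRL → INR → NOK → BRL: 1 × 13.473 ÷ 6.8084 × 0.50533 = 0.999987
Product ≈ 1 (deviation 0.001%, within rounding noise).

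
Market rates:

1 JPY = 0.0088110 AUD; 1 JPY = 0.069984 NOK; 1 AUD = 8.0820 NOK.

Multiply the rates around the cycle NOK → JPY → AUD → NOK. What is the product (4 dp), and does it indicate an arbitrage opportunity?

Around NOK → JPY → AUD → NOK: 1 ÷ 0.069984 × 0.0088110 × 8.0820 = 1.017525
Product > 1; profitable direction is NOK → JPY → AUD → NOK.

1.0175 (arbitrage exists)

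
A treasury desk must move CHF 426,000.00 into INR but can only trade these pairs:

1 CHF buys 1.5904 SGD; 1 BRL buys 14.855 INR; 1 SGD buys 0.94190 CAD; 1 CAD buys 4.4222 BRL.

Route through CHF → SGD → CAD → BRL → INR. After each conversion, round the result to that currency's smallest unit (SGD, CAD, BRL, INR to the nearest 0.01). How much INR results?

CHF 426,000.00 × 1.5904 = SGD 677,510.40
SGD 677,510.40 × 0.94190 = CAD 638,147.05
CAD 638,147.05 × 4.4222 = BRL 2,822,013.88
BRL 2,822,013.88 × 14.855 = INR 41,921,016.19

INR 41,921,016.19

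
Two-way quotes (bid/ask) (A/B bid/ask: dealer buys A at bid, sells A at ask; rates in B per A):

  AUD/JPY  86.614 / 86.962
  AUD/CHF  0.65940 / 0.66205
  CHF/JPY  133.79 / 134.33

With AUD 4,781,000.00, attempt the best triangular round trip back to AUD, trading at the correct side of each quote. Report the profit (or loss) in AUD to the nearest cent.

Net profit: AUD 69,224.28

Best loop AUD → CHF → JPY → AUD:
AUD 4,781,000.00 × 0.65940 (sell AUD at bid) = CHF 3,152,591.40
CHF 3,152,591.40 × 133.79 (sell CHF at bid) = JPY 421,785,203
JPY 421,785,203 ÷ 86.962 (buy AUD at ask) = AUD 4,850,224.28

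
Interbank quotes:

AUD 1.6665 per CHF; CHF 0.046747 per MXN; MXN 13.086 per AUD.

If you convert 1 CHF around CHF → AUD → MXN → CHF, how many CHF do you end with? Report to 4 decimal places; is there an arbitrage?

1.0195 (arbitrage exists)

Around CHF → AUD → MXN → CHF: 1 × 1.6665 × 13.086 × 0.046747 = 1.019450
Product > 1; profitable direction is CHF → AUD → MXN → CHF.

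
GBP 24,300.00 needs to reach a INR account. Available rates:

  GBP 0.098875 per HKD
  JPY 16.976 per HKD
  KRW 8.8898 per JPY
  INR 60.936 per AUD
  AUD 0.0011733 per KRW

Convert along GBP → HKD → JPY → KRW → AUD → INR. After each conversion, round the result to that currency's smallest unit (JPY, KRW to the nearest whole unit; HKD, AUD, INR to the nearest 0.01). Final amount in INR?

INR 2,651,734.85

GBP 24,300.00 ÷ 0.098875 = HKD 245,764.85
HKD 245,764.85 × 16.976 = JPY 4,172,104
JPY 4,172,104 × 8.8898 = KRW 37,089,170
KRW 37,089,170 × 0.0011733 = AUD 43,516.72
AUD 43,516.72 × 60.936 = INR 2,651,734.85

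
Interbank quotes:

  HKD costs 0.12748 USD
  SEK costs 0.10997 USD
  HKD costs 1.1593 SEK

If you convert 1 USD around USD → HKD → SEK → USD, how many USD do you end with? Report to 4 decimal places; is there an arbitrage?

Around USD → HKD → SEK → USD: 1 ÷ 0.12748 × 1.1593 × 0.10997 = 1.000064
Product ≈ 1 (deviation 0.006%, within rounding noise).

1.0001 (no arbitrage)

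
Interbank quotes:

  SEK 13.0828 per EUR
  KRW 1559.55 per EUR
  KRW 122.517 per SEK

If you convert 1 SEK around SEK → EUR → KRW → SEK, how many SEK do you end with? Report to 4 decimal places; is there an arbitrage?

0.9730 (arbitrage exists)

Around SEK → EUR → KRW → SEK: 1 ÷ 13.0828 × 1559.55 ÷ 122.517 = 0.972976
Product < 1; profitable direction is SEK → KRW → EUR → SEK.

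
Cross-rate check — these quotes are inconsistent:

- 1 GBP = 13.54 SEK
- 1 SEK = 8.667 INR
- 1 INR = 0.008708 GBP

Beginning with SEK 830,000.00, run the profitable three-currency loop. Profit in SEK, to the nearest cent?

Profitable loop is SEK → INR → GBP → SEK:
SEK 830,000.00 × 8.667 = INR 7,193,610.00
INR 7,193,610.00 × 0.008708 = GBP 62,641.96
GBP 62,641.96 × 13.54 = SEK 848,172.08
Profit = SEK 848,172.08 − SEK 830,000.00

Profit: SEK 18,172.08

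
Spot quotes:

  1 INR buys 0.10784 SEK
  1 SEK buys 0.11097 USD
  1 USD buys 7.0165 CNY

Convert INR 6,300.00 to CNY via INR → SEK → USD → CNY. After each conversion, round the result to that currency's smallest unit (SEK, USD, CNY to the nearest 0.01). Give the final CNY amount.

CNY 528.97

INR 6,300.00 × 0.10784 = SEK 679.39
SEK 679.39 × 0.11097 = USD 75.39
USD 75.39 × 7.0165 = CNY 528.97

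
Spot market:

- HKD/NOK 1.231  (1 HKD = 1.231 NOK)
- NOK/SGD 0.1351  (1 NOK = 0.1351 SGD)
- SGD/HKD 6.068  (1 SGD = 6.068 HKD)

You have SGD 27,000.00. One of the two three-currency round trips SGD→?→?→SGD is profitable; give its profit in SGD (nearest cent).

Profit: SGD 247.25

Profitable loop is SGD → HKD → NOK → SGD:
SGD 27,000.00 × 6.068 = HKD 163,836.00
HKD 163,836.00 × 1.231 = NOK 201,682.12
NOK 201,682.12 × 0.1351 = SGD 27,247.25
Profit = SGD 27,247.25 − SGD 27,000.00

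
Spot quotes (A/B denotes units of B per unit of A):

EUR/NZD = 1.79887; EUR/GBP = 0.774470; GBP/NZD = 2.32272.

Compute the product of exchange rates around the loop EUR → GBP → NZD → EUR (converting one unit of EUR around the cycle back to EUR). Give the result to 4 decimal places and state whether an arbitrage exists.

Around EUR → GBP → NZD → EUR: 1 × 0.774470 × 2.32272 ÷ 1.79887 = 1.000004
Product ≈ 1 (deviation 0.000%, within rounding noise).

1.0000 (no arbitrage)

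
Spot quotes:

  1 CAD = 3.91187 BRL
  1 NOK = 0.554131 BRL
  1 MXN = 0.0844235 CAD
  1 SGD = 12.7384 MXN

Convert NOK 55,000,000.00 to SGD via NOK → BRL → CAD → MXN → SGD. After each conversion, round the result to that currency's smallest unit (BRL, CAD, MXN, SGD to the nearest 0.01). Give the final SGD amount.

SGD 7,244,567.91

NOK 55,000,000.00 × 0.554131 = BRL 30,477,205.00
BRL 30,477,205.00 ÷ 3.91187 = CAD 7,790,955.48
CAD 7,790,955.48 ÷ 0.0844235 = MXN 92,284,203.81
MXN 92,284,203.81 ÷ 12.7384 = SGD 7,244,567.91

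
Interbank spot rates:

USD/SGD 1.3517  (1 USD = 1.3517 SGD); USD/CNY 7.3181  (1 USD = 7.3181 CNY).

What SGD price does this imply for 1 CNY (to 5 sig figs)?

CNY/SGD = 0.18471

1 CNY ÷ 7.3181 = 0.136647 USD
0.136647 USD × 1.3517 = 0.184706 SGD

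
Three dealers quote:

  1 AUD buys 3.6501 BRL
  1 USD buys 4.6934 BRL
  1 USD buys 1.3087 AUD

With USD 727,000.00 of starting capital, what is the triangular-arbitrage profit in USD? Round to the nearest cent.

Profitable loop is USD → AUD → BRL → USD:
USD 727,000.00 × 1.3087 = AUD 951,424.90
AUD 951,424.90 × 3.6501 = BRL 3,472,796.03
BRL 3,472,796.03 ÷ 4.6934 = USD 739,931.83
Profit = USD 739,931.83 − USD 727,000.00

Profit: USD 12,931.83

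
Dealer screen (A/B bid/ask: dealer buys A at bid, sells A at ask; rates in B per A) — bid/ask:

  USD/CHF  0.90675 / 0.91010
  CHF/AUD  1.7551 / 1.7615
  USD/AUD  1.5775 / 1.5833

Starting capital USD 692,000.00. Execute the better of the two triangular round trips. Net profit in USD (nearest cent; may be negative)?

Net profit: USD 3,556.34

Best loop USD → CHF → AUD → USD:
USD 692,000.00 × 0.90675 (sell USD at bid) = CHF 627,471.00
CHF 627,471.00 × 1.7551 (sell CHF at bid) = AUD 1,101,274.35
AUD 1,101,274.35 ÷ 1.5833 (buy USD at ask) = USD 695,556.34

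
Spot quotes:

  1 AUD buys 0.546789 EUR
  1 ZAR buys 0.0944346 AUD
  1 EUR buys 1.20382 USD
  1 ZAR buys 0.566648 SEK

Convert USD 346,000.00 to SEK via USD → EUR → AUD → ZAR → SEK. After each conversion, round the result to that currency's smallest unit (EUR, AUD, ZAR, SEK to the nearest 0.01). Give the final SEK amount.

SEK 3,154,111.08

USD 346,000.00 ÷ 1.20382 = EUR 287,418.38
EUR 287,418.38 ÷ 0.546789 = AUD 525,647.70
AUD 525,647.70 ÷ 0.0944346 = ZAR 5,566,261.73
ZAR 5,566,261.73 × 0.566648 = SEK 3,154,111.08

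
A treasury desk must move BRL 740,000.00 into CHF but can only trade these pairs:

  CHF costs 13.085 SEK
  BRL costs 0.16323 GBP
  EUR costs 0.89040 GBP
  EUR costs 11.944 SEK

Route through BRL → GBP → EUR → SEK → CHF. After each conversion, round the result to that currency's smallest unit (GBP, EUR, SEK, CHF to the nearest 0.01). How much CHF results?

CHF 123,829.08

BRL 740,000.00 × 0.16323 = GBP 120,790.20
GBP 120,790.20 ÷ 0.89040 = EUR 135,658.36
EUR 135,658.36 × 11.944 = SEK 1,620,303.45
SEK 1,620,303.45 ÷ 13.085 = CHF 123,829.08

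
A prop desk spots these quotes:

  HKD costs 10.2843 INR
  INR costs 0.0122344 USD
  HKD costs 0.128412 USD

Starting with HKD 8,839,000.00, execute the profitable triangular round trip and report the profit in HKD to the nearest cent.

Profit: HKD 181,930.39

Profitable loop is HKD → USD → INR → HKD:
HKD 8,839,000.00 × 0.128412 = USD 1,135,033.67
USD 1,135,033.67 ÷ 0.0122344 = INR 92,773,954.42
INR 92,773,954.42 ÷ 10.2843 = HKD 9,020,930.39
Profit = HKD 9,020,930.39 − HKD 8,839,000.00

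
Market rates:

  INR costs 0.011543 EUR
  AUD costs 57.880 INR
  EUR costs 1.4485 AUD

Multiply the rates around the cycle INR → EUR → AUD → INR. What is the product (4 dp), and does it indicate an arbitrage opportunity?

0.9678 (arbitrage exists)

Around INR → EUR → AUD → INR: 1 × 0.011543 × 1.4485 × 57.880 = 0.967756
Product < 1; profitable direction is INR → AUD → EUR → INR.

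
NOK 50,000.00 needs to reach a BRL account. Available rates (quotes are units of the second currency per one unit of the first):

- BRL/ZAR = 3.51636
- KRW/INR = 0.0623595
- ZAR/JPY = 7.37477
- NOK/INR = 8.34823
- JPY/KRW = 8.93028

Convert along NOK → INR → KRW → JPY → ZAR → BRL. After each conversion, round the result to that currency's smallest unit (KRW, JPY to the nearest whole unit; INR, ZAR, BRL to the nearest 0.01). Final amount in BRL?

NOK 50,000.00 × 8.34823 = INR 417,411.50
INR 417,411.50 ÷ 0.0623595 = KRW 6,693,631
KRW 6,693,631 ÷ 8.93028 = JPY 749,543
JPY 749,543 ÷ 7.37477 = ZAR 101,636.12
ZAR 101,636.12 ÷ 3.51636 = BRL 28,903.79

BRL 28,903.79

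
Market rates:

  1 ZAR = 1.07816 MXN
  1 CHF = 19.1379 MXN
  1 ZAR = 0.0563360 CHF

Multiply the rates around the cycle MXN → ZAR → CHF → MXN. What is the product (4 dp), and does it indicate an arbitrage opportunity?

Around MXN → ZAR → CHF → MXN: 1 ÷ 1.07816 × 0.0563360 × 19.1379 = 0.999993
Product ≈ 1 (deviation 0.001%, within rounding noise).

1.0000 (no arbitrage)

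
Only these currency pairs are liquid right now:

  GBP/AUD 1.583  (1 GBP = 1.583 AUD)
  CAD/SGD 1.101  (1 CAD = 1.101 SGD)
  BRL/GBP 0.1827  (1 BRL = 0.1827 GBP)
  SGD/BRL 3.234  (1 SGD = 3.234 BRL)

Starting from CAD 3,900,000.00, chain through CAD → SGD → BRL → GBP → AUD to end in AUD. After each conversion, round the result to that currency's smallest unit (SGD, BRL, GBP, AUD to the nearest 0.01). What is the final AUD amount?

CAD 3,900,000.00 × 1.101 = SGD 4,293,900.00
SGD 4,293,900.00 × 3.234 = BRL 13,886,472.60
BRL 13,886,472.60 × 0.1827 = GBP 2,537,058.54
GBP 2,537,058.54 × 1.583 = AUD 4,016,163.67

AUD 4,016,163.67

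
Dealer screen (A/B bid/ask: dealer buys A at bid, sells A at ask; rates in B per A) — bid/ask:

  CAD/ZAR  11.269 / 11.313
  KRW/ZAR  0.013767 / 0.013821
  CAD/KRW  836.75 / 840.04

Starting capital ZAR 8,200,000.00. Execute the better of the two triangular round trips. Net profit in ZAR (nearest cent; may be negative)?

Best loop ZAR → CAD → KRW → ZAR:
ZAR 8,200,000.00 ÷ 11.313 (buy CAD at ask) = CAD 724,829.84
CAD 724,829.84 × 836.75 (sell CAD at bid) = KRW 606,501,370
KRW 606,501,370 × 0.013767 (sell KRW at bid) = ZAR 8,349,704.36

Net profit: ZAR 149,704.36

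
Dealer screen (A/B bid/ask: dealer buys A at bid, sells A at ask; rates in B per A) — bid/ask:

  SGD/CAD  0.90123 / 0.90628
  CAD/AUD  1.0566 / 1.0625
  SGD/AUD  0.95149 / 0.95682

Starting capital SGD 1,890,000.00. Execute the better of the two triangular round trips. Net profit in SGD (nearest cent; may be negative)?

Best loop SGD → CAD → AUD → SGD:
SGD 1,890,000.00 × 0.90123 (sell SGD at bid) = CAD 1,703,324.70
CAD 1,703,324.70 × 1.0566 (sell CAD at bid) = AUD 1,799,732.88
AUD 1,799,732.88 ÷ 0.95682 (buy SGD at ask) = SGD 1,880,952.40

Net result: SGD -9,047.60 (no profitable arbitrage after spreads)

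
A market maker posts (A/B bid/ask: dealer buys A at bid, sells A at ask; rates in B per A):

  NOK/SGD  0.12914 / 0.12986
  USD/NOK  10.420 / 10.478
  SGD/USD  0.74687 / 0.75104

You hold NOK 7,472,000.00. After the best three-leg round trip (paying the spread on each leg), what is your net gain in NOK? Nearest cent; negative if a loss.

Best loop NOK → SGD → USD → NOK:
NOK 7,472,000.00 × 0.12914 (sell NOK at bid) = SGD 964,934.08
SGD 964,934.08 × 0.74687 (sell SGD at bid) = USD 720,680.32
USD 720,680.32 × 10.420 (sell USD at bid) = NOK 7,509,488.90

Net profit: NOK 37,488.90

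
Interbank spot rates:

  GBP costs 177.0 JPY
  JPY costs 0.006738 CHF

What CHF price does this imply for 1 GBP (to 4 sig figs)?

1 GBP × 177.0 = 177 JPY
177 JPY × 0.006738 = 1.19263 CHF

GBP/CHF = 1.193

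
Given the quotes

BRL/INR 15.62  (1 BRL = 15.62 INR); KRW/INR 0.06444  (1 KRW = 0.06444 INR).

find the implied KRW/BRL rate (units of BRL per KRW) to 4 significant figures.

1 KRW × 0.06444 = 0.06444 INR
0.06444 INR ÷ 15.62 = 0.00412548 BRL

KRW/BRL = 0.004125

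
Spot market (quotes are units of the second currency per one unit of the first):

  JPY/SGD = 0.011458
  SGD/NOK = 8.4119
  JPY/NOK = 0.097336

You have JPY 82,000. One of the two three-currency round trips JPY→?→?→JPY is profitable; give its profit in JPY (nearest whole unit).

Profit: JPY 810

Profitable loop is JPY → NOK → SGD → JPY:
JPY 82,000 × 0.097336 = NOK 7,981.55
NOK 7,981.55 ÷ 8.4119 = SGD 948.84
SGD 948.84 ÷ 0.011458 = JPY 82,810
Profit = JPY 82,810 − JPY 82,000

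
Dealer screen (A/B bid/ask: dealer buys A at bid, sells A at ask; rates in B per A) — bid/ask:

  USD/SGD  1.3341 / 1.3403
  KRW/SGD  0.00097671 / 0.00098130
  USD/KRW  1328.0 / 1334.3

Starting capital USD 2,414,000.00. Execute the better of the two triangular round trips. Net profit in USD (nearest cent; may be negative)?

Best loop USD → SGD → KRW → USD:
USD 2,414,000.00 × 1.3341 (sell USD at bid) = SGD 3,220,517.40
SGD 3,220,517.40 ÷ 0.00098130 (buy KRW at ask) = KRW 3,281,888,719
KRW 3,281,888,719 ÷ 1334.3 (buy USD at ask) = USD 2,459,633.31

Net profit: USD 45,633.31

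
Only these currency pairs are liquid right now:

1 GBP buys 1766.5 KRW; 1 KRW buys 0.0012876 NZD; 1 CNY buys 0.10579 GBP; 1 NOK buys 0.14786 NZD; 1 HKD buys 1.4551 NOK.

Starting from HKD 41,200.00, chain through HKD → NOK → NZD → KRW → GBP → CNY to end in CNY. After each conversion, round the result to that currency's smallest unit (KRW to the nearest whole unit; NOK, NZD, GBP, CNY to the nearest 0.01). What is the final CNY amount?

CNY 36,838.45

HKD 41,200.00 × 1.4551 = NOK 59,950.12
NOK 59,950.12 × 0.14786 = NZD 8,864.22
NZD 8,864.22 ÷ 0.0012876 = KRW 6,884,296
KRW 6,884,296 ÷ 1766.5 = GBP 3,897.14
GBP 3,897.14 ÷ 0.10579 = CNY 36,838.45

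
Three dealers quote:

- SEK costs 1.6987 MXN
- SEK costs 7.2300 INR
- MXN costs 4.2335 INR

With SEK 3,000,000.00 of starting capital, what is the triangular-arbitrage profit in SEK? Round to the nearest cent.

Profit: SEK 16,083.09

Profitable loop is SEK → INR → MXN → SEK:
SEK 3,000,000.00 × 7.2300 = INR 21,690,000.00
INR 21,690,000.00 ÷ 4.2335 = MXN 5,123,420.34
MXN 5,123,420.34 ÷ 1.6987 = SEK 3,016,083.09
Profit = SEK 3,016,083.09 − SEK 3,000,000.00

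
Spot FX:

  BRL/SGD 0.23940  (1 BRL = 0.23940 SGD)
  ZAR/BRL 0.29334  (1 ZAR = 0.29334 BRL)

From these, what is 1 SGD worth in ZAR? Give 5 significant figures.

SGD/ZAR = 14.240

1 SGD ÷ 0.23940 = 4.17711 BRL
4.17711 BRL ÷ 0.29334 = 14.2398 ZAR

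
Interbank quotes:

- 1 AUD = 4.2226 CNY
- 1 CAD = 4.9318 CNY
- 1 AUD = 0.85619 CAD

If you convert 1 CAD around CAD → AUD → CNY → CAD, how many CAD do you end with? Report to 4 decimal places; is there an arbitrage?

1.0000 (no arbitrage)

Around CAD → AUD → CNY → CAD: 1 ÷ 0.85619 × 4.2226 ÷ 4.9318 = 1.000010
Product ≈ 1 (deviation 0.001%, within rounding noise).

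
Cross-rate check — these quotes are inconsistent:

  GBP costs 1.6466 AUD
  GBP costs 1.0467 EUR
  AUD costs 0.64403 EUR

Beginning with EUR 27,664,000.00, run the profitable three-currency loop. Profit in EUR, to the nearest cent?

Profit: EUR 363,667.77

Profitable loop is EUR → GBP → AUD → EUR:
EUR 27,664,000.00 ÷ 1.0467 = GBP 26,429,731.54
GBP 26,429,731.54 × 1.6466 = AUD 43,519,195.95
AUD 43,519,195.95 × 0.64403 = EUR 28,027,667.77
Profit = EUR 28,027,667.77 − EUR 27,664,000.00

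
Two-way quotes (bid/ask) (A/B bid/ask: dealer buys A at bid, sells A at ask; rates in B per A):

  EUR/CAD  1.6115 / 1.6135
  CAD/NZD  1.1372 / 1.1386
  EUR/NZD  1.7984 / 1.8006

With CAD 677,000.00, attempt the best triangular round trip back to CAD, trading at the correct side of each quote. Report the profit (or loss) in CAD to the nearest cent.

Best loop CAD → NZD → EUR → CAD:
CAD 677,000.00 × 1.1372 (sell CAD at bid) = NZD 769,884.40
NZD 769,884.40 ÷ 1.8006 (buy EUR at ask) = EUR 427,571.03
EUR 427,571.03 × 1.6115 (sell EUR at bid) = CAD 689,030.72

Net profit: CAD 12,030.72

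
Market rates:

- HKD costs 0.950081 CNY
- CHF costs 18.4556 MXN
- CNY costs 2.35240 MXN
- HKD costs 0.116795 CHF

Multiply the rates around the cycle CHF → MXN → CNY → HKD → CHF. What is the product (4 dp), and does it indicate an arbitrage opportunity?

Around CHF → MXN → CNY → HKD → CHF: 1 × 18.4556 ÷ 2.35240 ÷ 0.950081 × 0.116795 = 0.964452
Product < 1; profitable direction is CHF → HKD → CNY → MXN → CHF.

0.9645 (arbitrage exists)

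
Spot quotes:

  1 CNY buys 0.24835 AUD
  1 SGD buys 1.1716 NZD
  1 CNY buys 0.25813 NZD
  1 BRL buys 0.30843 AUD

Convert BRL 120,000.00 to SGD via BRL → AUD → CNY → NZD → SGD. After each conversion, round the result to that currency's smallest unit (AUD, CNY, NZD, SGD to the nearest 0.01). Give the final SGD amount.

SGD 32,834.68

BRL 120,000.00 × 0.30843 = AUD 37,011.60
AUD 37,011.60 ÷ 0.24835 = CNY 149,030.00
CNY 149,030.00 × 0.25813 = NZD 38,469.11
NZD 38,469.11 ÷ 1.1716 = SGD 32,834.68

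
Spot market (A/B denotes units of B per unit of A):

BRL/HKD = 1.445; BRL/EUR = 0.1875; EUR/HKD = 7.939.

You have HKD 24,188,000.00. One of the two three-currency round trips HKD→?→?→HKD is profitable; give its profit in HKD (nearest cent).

Profitable loop is HKD → BRL → EUR → HKD:
HKD 24,188,000.00 ÷ 1.445 = BRL 16,739,100.35
BRL 16,739,100.35 × 0.1875 = EUR 3,138,581.31
EUR 3,138,581.31 × 7.939 = HKD 24,917,197.06
Profit = HKD 24,917,197.06 − HKD 24,188,000.00

Profit: HKD 729,197.06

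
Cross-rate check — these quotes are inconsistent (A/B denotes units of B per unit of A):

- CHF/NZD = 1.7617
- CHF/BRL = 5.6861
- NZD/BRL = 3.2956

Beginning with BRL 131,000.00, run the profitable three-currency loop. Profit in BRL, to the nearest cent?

Profit: BRL 2,759.07

Profitable loop is BRL → CHF → NZD → BRL:
BRL 131,000.00 ÷ 5.6861 = CHF 23,038.64
CHF 23,038.64 × 1.7617 = NZD 40,587.17
NZD 40,587.17 × 3.2956 = BRL 133,759.07
Profit = BRL 133,759.07 − BRL 131,000.00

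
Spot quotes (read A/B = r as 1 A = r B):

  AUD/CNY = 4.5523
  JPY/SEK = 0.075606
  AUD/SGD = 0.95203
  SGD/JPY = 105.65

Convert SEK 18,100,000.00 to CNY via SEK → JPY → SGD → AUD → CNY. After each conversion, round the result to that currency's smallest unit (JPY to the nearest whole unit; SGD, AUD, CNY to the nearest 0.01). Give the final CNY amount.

CNY 10,835,103.17

SEK 18,100,000.00 ÷ 0.075606 = JPY 239,398,989
JPY 239,398,989 ÷ 105.65 = SGD 2,265,962.98
SGD 2,265,962.98 ÷ 0.95203 = AUD 2,380,138.21
AUD 2,380,138.21 × 4.5523 = CNY 10,835,103.17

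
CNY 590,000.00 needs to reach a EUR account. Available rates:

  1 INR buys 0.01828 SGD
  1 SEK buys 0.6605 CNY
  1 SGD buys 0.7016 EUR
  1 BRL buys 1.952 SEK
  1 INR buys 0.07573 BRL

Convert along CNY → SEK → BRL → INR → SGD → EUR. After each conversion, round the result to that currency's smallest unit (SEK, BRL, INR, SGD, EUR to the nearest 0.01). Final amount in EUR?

EUR 77,499.19

CNY 590,000.00 ÷ 0.6605 = SEK 893,262.68
SEK 893,262.68 ÷ 1.952 = BRL 457,614.08
BRL 457,614.08 ÷ 0.07573 = INR 6,042,705.40
INR 6,042,705.40 × 0.01828 = SGD 110,460.65
SGD 110,460.65 × 0.7016 = EUR 77,499.19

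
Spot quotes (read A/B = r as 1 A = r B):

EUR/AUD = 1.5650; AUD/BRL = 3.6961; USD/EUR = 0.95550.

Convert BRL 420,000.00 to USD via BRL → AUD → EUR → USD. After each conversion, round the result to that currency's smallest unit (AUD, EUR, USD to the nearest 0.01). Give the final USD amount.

BRL 420,000.00 ÷ 3.6961 = AUD 113,633.29
AUD 113,633.29 ÷ 1.5650 = EUR 72,609.13
EUR 72,609.13 ÷ 0.95550 = USD 75,990.72

USD 75,990.72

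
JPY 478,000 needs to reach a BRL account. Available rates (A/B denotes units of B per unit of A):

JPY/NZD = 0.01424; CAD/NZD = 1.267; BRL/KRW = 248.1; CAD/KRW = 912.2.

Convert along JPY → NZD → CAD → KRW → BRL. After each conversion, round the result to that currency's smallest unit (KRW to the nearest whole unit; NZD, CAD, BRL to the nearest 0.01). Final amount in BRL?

JPY 478,000 × 0.01424 = NZD 6,806.72
NZD 6,806.72 ÷ 1.267 = CAD 5,372.31
CAD 5,372.31 × 912.2 = KRW 4,900,621
KRW 4,900,621 ÷ 248.1 = BRL 19,752.60

BRL 19,752.60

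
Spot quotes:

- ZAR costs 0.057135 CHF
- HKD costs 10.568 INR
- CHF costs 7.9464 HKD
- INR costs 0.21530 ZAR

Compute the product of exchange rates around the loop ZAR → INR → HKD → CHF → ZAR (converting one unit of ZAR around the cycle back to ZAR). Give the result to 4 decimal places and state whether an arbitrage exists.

0.9680 (arbitrage exists)

Around ZAR → INR → HKD → CHF → ZAR: 1 ÷ 0.21530 ÷ 10.568 ÷ 7.9464 ÷ 0.057135 = 0.968034
Product < 1; profitable direction is ZAR → CHF → HKD → INR → ZAR.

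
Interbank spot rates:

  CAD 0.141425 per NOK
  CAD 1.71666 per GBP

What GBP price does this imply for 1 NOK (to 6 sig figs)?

1 NOK × 0.141425 = 0.141425 CAD
0.141425 CAD ÷ 1.71666 = 0.0823838 GBP

NOK/GBP = 0.0823838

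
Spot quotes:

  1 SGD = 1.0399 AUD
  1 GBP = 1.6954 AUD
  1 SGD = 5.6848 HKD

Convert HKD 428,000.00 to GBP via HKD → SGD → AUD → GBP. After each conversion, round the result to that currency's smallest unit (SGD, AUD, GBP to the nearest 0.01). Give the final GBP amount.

HKD 428,000.00 ÷ 5.6848 = SGD 75,288.49
SGD 75,288.49 × 1.0399 = AUD 78,292.50
AUD 78,292.50 ÷ 1.6954 = GBP 46,179.37

GBP 46,179.37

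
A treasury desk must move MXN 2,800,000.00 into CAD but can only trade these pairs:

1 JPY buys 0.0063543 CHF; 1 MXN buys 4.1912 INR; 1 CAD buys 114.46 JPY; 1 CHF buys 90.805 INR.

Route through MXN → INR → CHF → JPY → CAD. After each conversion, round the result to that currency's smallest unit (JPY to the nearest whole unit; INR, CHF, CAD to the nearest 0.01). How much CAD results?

CAD 177,690.91

MXN 2,800,000.00 × 4.1912 = INR 11,735,360.00
INR 11,735,360.00 ÷ 90.805 = CHF 129,236.94
CHF 129,236.94 ÷ 0.0063543 = JPY 20,338,501
JPY 20,338,501 ÷ 114.46 = CAD 177,690.91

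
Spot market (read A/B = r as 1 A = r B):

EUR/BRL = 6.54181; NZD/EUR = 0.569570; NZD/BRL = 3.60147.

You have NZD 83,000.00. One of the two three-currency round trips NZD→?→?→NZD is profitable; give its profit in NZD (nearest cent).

Profitable loop is NZD → EUR → BRL → NZD:
NZD 83,000.00 × 0.569570 = EUR 47,274.31
EUR 47,274.31 × 6.54181 = BRL 309,259.55
BRL 309,259.55 ÷ 3.60147 = NZD 85,870.37
Profit = NZD 85,870.37 − NZD 83,000.00

Profit: NZD 2,870.37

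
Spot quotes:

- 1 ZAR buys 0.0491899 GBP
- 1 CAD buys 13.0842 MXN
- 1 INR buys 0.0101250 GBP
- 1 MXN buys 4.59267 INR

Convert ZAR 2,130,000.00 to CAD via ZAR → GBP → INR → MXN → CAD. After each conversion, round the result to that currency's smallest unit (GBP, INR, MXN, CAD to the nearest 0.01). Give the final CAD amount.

ZAR 2,130,000.00 × 0.0491899 = GBP 104,774.49
GBP 104,774.49 ÷ 0.0101250 = INR 10,348,097.78
INR 10,348,097.78 ÷ 4.59267 = MXN 2,253,176.86
MXN 2,253,176.86 ÷ 13.0842 = CAD 172,205.93

CAD 172,205.93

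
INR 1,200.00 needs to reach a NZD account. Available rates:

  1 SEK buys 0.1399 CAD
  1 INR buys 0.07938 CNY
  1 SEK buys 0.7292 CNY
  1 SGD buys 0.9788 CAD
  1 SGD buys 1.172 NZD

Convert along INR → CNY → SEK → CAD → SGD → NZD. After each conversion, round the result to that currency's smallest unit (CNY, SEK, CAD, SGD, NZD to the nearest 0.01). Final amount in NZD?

NZD 21.89

INR 1,200.00 × 0.07938 = CNY 95.26
CNY 95.26 ÷ 0.7292 = SEK 130.64
SEK 130.64 × 0.1399 = CAD 18.28
CAD 18.28 ÷ 0.9788 = SGD 18.68
SGD 18.68 × 1.172 = NZD 21.89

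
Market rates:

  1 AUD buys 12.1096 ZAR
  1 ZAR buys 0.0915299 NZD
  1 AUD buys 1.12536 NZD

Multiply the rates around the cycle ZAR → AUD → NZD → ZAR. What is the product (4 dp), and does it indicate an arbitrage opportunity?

Around ZAR → AUD → NZD → ZAR: 1 ÷ 12.1096 × 1.12536 ÷ 0.0915299 = 1.015310
Product > 1; profitable direction is ZAR → AUD → NZD → ZAR.

1.0153 (arbitrage exists)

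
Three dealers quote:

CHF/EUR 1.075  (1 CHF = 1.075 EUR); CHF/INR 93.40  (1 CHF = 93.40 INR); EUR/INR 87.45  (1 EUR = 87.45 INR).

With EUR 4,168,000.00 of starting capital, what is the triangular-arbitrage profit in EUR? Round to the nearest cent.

Profitable loop is EUR → INR → CHF → EUR:
EUR 4,168,000.00 × 87.45 = INR 364,491,600.00
INR 364,491,600.00 ÷ 93.40 = CHF 3,902,479.66
CHF 3,902,479.66 × 1.075 = EUR 4,195,165.63
Profit = EUR 4,195,165.63 − EUR 4,168,000.00

Profit: EUR 27,165.63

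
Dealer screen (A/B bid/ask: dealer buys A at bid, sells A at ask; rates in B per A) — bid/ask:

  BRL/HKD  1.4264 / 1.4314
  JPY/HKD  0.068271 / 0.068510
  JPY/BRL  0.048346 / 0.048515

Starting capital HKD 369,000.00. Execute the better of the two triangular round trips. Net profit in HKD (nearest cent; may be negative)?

Net profit: HKD 2,427.69

Best loop HKD → JPY → BRL → HKD:
HKD 369,000.00 ÷ 0.068510 (buy JPY at ask) = JPY 5,386,075
JPY 5,386,075 × 0.048346 (sell JPY at bid) = BRL 260,395.18
BRL 260,395.18 × 1.4264 (sell BRL at bid) = HKD 371,427.69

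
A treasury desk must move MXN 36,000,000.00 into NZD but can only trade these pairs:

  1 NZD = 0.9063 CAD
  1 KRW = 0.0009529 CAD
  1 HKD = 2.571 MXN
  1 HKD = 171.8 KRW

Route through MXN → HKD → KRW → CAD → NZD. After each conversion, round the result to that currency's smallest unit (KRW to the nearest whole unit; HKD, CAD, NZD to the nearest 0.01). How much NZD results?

MXN 36,000,000.00 ÷ 2.571 = HKD 14,002,333.72
HKD 14,002,333.72 × 171.8 = KRW 2,405,600,933
KRW 2,405,600,933 × 0.0009529 = CAD 2,292,297.13
CAD 2,292,297.13 ÷ 0.9063 = NZD 2,529,291.77

NZD 2,529,291.77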